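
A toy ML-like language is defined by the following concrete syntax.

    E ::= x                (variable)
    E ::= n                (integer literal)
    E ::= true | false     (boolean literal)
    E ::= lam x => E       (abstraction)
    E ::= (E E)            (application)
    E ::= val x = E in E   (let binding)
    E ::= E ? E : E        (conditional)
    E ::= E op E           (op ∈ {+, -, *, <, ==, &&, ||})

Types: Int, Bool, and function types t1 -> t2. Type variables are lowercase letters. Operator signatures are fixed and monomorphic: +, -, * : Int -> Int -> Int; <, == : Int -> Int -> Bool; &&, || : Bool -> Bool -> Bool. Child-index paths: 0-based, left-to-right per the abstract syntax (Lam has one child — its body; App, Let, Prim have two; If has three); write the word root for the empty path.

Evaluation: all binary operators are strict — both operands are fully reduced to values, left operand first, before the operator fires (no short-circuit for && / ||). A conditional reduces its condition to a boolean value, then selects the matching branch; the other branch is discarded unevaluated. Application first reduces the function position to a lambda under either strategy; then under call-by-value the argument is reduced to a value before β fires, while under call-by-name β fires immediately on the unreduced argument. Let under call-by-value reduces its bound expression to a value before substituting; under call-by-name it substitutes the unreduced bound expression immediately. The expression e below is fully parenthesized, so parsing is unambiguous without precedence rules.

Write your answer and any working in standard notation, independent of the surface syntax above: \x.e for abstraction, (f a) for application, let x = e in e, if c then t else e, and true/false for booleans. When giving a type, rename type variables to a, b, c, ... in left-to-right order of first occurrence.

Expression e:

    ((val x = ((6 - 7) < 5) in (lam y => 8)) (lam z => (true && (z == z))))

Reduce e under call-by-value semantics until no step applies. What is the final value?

Answer: 8

Trace:
step 0: ((let x = ((6 - 7) < 5) in (\y.8)) (\z.(true && (z == z))))
step 1: [delta@0.0.0] ((let x = (-1 < 5) in (\y.8)) (\z.(true && (z == z))))
step 2: [delta@0.0] ((let x = true in (\y.8)) (\z.(true && (z == z))))
step 3: [let@0] ((\y.8) (\z.(true && (z == z))))
step 4: [beta@root] 8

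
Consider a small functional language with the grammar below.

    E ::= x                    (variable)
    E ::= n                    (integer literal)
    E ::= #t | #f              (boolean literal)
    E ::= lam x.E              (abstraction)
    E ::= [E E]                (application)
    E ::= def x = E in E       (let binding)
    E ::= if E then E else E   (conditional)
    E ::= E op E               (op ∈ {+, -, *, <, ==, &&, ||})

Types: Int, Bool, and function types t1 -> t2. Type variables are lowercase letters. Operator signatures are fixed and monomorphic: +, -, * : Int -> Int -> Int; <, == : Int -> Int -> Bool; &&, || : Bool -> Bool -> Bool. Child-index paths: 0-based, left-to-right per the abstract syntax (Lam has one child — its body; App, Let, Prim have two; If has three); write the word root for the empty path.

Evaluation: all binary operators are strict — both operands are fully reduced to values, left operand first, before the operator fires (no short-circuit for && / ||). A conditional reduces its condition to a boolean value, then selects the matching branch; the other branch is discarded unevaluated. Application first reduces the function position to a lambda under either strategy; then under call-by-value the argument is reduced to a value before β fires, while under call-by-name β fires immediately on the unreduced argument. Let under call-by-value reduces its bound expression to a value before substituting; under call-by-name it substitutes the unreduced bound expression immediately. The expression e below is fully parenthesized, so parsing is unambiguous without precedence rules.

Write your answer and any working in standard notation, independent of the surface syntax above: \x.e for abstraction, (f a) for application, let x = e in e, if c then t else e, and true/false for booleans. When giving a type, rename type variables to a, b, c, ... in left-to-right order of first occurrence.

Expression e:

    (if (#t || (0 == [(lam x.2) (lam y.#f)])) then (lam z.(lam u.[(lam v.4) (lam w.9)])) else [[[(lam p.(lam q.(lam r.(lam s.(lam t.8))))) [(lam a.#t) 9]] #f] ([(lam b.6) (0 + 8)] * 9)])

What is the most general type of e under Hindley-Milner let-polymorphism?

Derivation:
  unify Bool ~ Bool
  unify Int ~ Int
\x._ : a -> Int
\y._ : b -> Bool
  unify a -> Int ~ (b -> Bool) -> c
  unify a ~ b -> Bool
  unify Int ~ c
_ _ : Int
  unify Int ~ Int
  unify Bool ~ Bool
  unify Bool ~ Bool
\v._ : f -> Int
\w._ : g -> Int
  unify f -> Int ~ (g -> Int) -> h
  unify f ~ g -> Int
  unify Int ~ h
_ _ : Int
\u._ : e -> Int
\z._ : d -> e -> Int
\t._ : m -> Int
\s._ : l -> m -> Int
\r._ : k -> l -> m -> Int
\q._ : j -> k -> l -> m -> Int
\p._ : i -> j -> k -> l -> m -> Int
\a._ : n -> Bool
  unify n -> Bool ~ Int -> o
  unify n ~ Int
  unify Bool ~ o
_ _ : Bool
  unify i -> j -> k -> l -> m -> Int ~ Bool -> p
  unify i ~ Bool
  unify j -> k -> l -> m -> Int ~ p
_ _ : j -> k -> l -> m -> Int
  unify j -> k -> l -> m -> Int ~ Bool -> q
  unify j ~ Bool
  unify k -> l -> m -> Int ~ q
_ _ : k -> l -> m -> Int
\b._ : r -> Int
  unify Int ~ Int
  unify Int ~ Int
  unify r -> Int ~ Int -> s
  unify r ~ Int
  unify Int ~ s
_ _ : Int
  unify Int ~ Int
  unify Int ~ Int
  unify k -> l -> m -> Int ~ Int -> t
  unify k ~ Int
  unify l -> m -> Int ~ t
_ _ : l -> m -> Int
  unify d -> e -> Int ~ l -> m -> Int
  unify d ~ l
  unify e -> Int ~ m -> Int
  unify e ~ m
  unify Int ~ Int

Answer: a -> b -> Int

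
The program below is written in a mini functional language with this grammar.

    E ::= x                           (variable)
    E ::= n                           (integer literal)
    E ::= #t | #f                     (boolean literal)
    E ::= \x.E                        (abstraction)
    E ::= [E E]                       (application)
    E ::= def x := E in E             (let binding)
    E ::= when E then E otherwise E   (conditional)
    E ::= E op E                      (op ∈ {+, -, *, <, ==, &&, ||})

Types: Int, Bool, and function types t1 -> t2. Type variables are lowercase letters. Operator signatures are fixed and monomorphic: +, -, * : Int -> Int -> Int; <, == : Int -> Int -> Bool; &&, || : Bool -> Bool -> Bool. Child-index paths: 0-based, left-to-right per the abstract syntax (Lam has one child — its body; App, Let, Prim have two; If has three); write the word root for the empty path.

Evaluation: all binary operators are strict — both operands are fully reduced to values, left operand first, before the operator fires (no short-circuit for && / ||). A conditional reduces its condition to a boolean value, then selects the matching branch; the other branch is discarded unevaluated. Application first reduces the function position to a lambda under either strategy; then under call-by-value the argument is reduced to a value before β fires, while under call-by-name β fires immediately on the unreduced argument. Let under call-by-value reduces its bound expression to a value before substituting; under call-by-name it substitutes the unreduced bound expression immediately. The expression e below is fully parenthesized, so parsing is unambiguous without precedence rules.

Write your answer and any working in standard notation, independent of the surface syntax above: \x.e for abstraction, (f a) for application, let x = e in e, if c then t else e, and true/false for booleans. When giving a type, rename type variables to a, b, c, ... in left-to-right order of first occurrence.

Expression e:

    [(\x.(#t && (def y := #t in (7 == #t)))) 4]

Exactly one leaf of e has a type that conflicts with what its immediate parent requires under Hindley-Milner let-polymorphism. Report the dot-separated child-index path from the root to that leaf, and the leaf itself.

Trace:
  unify Bool ~ Bool
let y : Bool
  unify Int ~ Int
  unify Bool ~ Int
  FAIL: mismatch Bool ~ Int

Answer: 0.0.1.1.1 : true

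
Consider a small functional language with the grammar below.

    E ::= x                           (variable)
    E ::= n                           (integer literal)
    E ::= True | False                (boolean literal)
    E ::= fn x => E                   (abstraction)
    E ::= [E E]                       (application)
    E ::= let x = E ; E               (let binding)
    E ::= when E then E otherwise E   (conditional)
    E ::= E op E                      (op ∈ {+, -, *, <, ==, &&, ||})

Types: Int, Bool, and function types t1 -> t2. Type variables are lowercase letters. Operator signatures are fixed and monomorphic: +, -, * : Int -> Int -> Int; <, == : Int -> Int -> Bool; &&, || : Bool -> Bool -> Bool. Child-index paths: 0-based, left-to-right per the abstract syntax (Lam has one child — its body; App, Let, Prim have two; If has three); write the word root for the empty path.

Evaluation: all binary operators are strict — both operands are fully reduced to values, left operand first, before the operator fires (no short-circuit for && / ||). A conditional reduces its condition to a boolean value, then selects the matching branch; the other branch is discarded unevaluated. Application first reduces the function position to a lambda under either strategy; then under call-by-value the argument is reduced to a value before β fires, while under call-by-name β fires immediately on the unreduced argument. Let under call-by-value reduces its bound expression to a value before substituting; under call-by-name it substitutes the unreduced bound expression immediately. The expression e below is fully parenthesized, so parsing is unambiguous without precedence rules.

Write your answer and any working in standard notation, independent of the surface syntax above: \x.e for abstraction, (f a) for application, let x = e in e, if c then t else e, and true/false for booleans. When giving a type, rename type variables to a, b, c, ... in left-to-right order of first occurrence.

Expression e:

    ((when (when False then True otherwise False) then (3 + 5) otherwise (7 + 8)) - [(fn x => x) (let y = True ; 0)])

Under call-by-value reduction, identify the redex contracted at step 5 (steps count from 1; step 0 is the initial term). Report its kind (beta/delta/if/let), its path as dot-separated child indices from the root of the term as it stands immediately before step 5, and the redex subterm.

Answer: beta at 1 : ((\x.x) 0)

Trace:
step 0: ((if (if false then true else false) then (3 + 5) else (7 + 8)) - ((\x.x) (let y = true in 0)))
step 1: [if@0.0] ((if false then (3 + 5) else (7 + 8)) - ((\x.x) (let y = true in 0)))
step 2: [if@0] ((7 + 8) - ((\x.x) (let y = true in 0)))
step 3: [delta@0] (15 - ((\x.x) (let y = true in 0)))
step 4: [let@1.1] (15 - ((\x.x) 0))
step 5: [beta@1] (15 - 0)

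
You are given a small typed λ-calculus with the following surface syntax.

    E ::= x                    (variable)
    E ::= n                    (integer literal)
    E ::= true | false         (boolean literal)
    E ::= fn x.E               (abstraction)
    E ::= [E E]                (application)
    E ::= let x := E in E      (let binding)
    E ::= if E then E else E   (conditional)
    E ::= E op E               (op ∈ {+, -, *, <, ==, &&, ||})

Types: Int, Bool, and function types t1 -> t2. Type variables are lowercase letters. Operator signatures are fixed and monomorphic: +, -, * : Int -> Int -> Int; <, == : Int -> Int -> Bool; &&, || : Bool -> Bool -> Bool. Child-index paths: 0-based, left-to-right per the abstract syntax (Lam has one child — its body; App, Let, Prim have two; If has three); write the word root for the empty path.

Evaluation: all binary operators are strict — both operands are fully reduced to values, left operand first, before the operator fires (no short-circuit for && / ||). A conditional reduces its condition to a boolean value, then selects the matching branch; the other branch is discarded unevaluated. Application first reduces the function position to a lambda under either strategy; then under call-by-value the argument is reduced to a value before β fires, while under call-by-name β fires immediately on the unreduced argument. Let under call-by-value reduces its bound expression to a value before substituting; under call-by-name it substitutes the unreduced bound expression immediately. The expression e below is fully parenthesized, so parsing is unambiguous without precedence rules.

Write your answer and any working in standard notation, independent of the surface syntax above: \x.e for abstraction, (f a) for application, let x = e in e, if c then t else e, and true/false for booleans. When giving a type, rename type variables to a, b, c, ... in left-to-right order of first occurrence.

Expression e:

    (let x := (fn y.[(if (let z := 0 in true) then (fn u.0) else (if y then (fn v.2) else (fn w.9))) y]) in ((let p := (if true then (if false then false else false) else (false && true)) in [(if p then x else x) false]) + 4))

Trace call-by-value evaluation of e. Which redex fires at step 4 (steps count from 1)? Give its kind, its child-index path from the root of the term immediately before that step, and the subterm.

Working:
step 0: (let x = (\y.((if (let z = 0 in true) then (\u.0) else (if y then (\v.2) else (\w.9))) y)) in ((let p = (if true then (if false then false else false) else (false && true)) in ((if p then x else x) false)) + 4))
step 1: [let@root] ((let p = (if true then (if false then false else false) else (false && true)) in ((if p then (\y.((if (let z = 0 in true) then (\u.0) else (if y then (\v.2) else (\w.9))) y)) else (\y.((if (let z = 0 in true) then (\u.0) else (if y then (\v.2) else (\w.9))) y))) false)) + 4)
step 2: [if@0.0] ((let p = (if false then false else false) in ((if p then (\y.((if (let z = 0 in true) then (\u.0) else (if y then (\v.2) else (\w.9))) y)) else (\y.((if (let z = 0 in true) then (\u.0) else (if y then (\v.2) else (\w.9))) y))) false)) + 4)
step 3: [if@0.0] ((let p = false in ((if p then (\y.((if (let z = 0 in true) then (\u.0) else (if y then (\v.2) else (\w.9))) y)) else (\y.((if (let z = 0 in true) then (\u.0) else (if y then (\v.2) else (\w.9))) y))) false)) + 4)
step 4: [let@0] (((if false then (\y.((if (let z = 0 in true) then (\u.0) else (if y then (\v.2) else (\w.9))) y)) else (\y.((if (let z = 0 in true) then (\u.0) else (if y then (\v.2) else (\w.9))) y))) false) + 4)

Answer: let at 0 : (let p = false in ((if p then (\y.((if (let z = 0 in true) then (\u.0) else (if y then (\v.2) else (\w.9))) y)) else (\y.((if (let z = 0 in true) then (\u.0) else (if y then (\v.2) else (\w.9))) y))) false))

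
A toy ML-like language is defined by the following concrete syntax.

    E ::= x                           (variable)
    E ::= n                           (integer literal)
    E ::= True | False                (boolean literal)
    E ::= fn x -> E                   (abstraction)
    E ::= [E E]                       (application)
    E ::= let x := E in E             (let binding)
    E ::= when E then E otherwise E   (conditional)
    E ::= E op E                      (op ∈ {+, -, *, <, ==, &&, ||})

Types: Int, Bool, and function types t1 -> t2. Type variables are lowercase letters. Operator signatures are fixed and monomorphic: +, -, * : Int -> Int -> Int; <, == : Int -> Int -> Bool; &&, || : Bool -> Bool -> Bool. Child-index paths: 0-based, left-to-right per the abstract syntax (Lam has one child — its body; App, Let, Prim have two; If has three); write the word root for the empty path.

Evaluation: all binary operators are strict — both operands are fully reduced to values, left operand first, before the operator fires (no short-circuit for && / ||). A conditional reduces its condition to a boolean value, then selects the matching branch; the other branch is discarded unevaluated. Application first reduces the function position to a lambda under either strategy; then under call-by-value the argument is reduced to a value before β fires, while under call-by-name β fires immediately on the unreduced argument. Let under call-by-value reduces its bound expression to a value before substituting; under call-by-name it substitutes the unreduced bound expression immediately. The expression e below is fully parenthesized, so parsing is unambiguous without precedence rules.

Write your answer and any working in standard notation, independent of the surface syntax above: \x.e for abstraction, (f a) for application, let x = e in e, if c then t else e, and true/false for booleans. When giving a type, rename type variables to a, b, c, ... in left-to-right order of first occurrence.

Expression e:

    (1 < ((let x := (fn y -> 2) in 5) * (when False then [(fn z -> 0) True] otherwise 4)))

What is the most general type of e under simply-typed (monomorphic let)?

Derivation:
  unify Int ~ Int
\y._ : a -> Int
let x : a -> Int
  unify Int ~ Int
  unify Bool ~ Bool
\z._ : b -> Int
  unify b -> Int ~ Bool -> c
  unify b ~ Bool
  unify Int ~ c
_ _ : Int
  unify Int ~ Int
  unify Int ~ Int
  unify Int ~ Int

Answer: Bool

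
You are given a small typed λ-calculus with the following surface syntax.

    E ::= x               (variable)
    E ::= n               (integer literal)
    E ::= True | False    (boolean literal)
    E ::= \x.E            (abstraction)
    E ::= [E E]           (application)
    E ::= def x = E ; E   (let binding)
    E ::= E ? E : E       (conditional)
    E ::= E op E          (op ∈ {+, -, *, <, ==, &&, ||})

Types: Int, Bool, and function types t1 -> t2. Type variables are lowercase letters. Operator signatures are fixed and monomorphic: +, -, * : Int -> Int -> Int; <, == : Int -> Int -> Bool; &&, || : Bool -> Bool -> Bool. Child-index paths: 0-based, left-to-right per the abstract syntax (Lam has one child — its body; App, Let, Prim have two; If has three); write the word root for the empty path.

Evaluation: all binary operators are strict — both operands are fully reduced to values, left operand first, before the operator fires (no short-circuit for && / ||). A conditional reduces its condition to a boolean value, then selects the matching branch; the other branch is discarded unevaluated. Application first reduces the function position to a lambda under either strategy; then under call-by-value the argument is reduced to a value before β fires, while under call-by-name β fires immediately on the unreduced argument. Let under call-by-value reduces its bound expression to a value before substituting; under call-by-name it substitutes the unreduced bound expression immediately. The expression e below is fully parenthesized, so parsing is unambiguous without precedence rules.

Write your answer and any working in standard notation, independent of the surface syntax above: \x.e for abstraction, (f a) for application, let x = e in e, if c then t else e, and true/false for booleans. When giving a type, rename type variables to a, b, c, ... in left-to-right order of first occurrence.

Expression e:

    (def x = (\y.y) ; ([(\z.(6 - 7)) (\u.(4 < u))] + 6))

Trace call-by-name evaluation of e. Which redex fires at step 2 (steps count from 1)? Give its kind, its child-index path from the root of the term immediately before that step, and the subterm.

Answer: beta at 0 : ((\z.(6 - 7)) (\u.(4 < u)))

Trace:
step 0: (let x = (\y.y) in (((\z.(6 - 7)) (\u.(4 < u))) + 6))
step 1: [let@root] (((\z.(6 - 7)) (\u.(4 < u))) + 6)
step 2: [beta@0] ((6 - 7) + 6)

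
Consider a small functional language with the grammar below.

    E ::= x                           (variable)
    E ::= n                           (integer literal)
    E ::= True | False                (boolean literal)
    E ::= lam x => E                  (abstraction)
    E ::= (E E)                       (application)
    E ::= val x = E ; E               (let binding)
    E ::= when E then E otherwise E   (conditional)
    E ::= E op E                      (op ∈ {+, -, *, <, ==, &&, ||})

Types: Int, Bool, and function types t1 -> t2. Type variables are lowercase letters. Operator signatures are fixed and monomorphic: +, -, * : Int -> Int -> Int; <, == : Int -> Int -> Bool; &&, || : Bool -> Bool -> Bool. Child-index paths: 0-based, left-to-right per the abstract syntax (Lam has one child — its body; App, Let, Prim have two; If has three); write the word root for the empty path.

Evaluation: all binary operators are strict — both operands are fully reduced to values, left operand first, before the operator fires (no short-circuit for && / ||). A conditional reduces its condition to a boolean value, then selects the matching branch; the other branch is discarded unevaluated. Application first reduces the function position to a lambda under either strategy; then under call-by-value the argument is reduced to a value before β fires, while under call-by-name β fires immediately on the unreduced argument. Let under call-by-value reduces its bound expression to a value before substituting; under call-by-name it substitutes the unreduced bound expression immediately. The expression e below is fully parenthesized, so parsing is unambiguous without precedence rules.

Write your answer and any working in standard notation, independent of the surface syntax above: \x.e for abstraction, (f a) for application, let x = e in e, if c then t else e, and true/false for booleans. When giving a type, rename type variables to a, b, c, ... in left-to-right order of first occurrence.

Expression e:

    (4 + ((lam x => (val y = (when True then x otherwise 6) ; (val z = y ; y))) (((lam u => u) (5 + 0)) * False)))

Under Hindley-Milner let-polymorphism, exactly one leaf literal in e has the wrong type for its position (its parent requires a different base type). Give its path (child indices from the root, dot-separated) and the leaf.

Answer: 1.1.1 : false

Derivation:
  unify Int ~ Int
  unify Bool ~ Bool
x : a
  unify a ~ Int
let y : Int
y : Int
let z : Int
y : Int
\x._ : Int -> Int
u : b
\u._ : b -> b
  unify Int ~ Int
  unify Int ~ Int
  unify b -> b ~ Int -> c
  unify b ~ Int
  unify Int ~ c
_ _ : Int
  unify Int ~ Int
  unify Bool ~ Int
  FAIL: mismatch Bool ~ Int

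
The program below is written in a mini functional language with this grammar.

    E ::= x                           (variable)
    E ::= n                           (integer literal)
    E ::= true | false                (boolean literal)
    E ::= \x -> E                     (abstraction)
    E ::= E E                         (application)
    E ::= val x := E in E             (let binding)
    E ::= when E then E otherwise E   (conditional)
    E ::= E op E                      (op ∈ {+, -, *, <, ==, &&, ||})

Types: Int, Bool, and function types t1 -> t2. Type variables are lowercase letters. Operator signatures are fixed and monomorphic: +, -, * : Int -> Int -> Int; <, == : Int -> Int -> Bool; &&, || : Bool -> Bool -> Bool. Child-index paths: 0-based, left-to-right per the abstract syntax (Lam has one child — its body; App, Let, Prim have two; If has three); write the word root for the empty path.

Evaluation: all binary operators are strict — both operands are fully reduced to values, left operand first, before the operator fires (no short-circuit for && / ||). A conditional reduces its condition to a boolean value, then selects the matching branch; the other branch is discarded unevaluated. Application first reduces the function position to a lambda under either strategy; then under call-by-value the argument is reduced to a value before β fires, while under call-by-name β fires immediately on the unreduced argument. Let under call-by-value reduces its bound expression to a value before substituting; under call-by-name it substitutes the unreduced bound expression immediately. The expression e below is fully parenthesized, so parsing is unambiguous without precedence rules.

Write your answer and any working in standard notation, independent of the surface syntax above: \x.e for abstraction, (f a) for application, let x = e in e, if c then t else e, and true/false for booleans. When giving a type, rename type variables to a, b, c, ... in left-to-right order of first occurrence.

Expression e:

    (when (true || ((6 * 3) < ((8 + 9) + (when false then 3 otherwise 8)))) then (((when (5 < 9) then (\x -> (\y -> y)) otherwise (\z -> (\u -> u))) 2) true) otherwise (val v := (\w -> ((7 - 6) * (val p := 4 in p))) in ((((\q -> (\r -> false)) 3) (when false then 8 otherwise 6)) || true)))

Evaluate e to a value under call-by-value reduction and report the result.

Answer: true

Derivation:
step 0: (if (true || ((6 * 3) < ((8 + 9) + (if false then 3 else 8)))) then (((if (5 < 9) then (\x.(\y.y)) else (\z.(\u.u))) 2) true) else (let v = (\w.((7 - 6) * (let p = 4 in p))) in ((((\q.(\r.false)) 3) (if false then 8 else 6)) || true)))
step 1: [delta@0.1.0] (if (true || (18 < ((8 + 9) + (if false then 3 else 8)))) then (((if (5 < 9) then (\x.(\y.y)) else (\z.(\u.u))) 2) true) else (let v = (\w.((7 - 6) * (let p = 4 in p))) in ((((\q.(\r.false)) 3) (if false then 8 else 6)) || true)))
step 2: [delta@0.1.1.0] (if (true || (18 < (17 + (if false then 3 else 8)))) then (((if (5 < 9) then (\x.(\y.y)) else (\z.(\u.u))) 2) true) else (let v = (\w.((7 - 6) * (let p = 4 in p))) in ((((\q.(\r.false)) 3) (if false then 8 else 6)) || true)))
step 3: [if@0.1.1.1] (if (true || (18 < (17 + 8))) then (((if (5 < 9) then (\x.(\y.y)) else (\z.(\u.u))) 2) true) else (let v = (\w.((7 - 6) * (let p = 4 in p))) in ((((\q.(\r.false)) 3) (if false then 8 else 6)) || true)))
step 4: [delta@0.1.1] (if (true || (18 < 25)) then (((if (5 < 9) then (\x.(\y.y)) else (\z.(\u.u))) 2) true) else (let v = (\w.((7 - 6) * (let p = 4 in p))) in ((((\q.(\r.false)) 3) (if false then 8 else 6)) || true)))
step 5: [delta@0.1] (if (true || true) then (((if (5 < 9) then (\x.(\y.y)) else (\z.(\u.u))) 2) true) else (let v = (\w.((7 - 6) * (let p = 4 in p))) in ((((\q.(\r.false)) 3) (if false then 8 else 6)) || true)))
step 6: [delta@0] (if true then (((if (5 < 9) then (\x.(\y.y)) else (\z.(\u.u))) 2) true) else (let v = (\w.((7 - 6) * (let p = 4 in p))) in ((((\q.(\r.false)) 3) (if false then 8 else 6)) || true)))
step 7: [if@root] (((if (5 < 9) then (\x.(\y.y)) else (\z.(\u.u))) 2) true)
step 8: [delta@0.0.0] (((if true then (\x.(\y.y)) else (\z.(\u.u))) 2) true)
step 9: [if@0.0] (((\x.(\y.y)) 2) true)
step 10: [beta@0] ((\y.y) true)
step 11: [beta@root] true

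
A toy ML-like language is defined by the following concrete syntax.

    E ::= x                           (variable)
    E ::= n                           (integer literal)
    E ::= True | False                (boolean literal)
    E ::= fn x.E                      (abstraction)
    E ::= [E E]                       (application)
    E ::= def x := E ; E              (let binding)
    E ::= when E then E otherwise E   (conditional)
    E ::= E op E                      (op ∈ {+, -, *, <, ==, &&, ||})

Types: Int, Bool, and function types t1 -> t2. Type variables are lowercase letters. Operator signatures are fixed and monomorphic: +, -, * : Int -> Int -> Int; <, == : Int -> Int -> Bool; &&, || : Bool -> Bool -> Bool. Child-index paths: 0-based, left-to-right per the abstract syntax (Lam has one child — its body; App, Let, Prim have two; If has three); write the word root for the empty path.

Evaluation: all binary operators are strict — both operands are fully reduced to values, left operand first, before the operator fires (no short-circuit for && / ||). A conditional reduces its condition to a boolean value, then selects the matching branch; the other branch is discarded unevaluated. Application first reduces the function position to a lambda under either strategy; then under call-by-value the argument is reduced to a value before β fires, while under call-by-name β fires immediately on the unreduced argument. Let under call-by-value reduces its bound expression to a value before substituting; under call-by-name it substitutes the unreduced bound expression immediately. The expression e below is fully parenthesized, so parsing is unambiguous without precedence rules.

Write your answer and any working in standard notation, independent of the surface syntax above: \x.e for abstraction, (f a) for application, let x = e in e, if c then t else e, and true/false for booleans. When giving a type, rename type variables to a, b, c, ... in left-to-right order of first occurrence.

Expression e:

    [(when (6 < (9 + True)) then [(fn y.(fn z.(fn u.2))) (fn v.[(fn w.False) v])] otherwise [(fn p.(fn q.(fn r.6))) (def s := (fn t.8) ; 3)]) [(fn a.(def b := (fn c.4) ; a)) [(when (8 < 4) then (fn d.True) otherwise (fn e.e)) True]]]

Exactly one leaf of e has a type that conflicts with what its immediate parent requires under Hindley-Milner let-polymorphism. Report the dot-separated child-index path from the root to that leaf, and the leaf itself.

Trace:
  unify Int ~ Int
  unify Int ~ Int
  unify Bool ~ Int
  FAIL: mismatch Bool ~ Int

Answer: 0.0.1.1 : true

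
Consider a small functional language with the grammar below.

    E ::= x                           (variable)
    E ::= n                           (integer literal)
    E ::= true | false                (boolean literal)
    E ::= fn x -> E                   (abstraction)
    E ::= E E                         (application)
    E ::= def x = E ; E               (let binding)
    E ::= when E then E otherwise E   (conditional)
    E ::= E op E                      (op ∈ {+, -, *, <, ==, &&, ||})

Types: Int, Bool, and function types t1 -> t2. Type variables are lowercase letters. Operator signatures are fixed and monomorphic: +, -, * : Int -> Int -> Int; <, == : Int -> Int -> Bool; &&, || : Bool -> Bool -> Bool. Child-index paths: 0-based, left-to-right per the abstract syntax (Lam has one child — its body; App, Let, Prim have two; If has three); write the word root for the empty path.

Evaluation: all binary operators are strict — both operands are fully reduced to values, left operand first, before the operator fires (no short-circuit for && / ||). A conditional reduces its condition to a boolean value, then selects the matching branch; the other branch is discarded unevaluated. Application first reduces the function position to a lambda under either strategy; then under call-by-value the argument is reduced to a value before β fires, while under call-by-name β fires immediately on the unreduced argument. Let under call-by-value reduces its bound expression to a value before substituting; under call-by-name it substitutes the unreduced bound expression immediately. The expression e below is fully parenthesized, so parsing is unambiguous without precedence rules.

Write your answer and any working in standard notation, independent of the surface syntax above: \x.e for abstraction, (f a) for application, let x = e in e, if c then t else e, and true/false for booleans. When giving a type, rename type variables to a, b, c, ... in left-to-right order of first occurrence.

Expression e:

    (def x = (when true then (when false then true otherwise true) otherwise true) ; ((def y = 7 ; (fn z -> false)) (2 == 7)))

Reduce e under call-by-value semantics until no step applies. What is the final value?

Derivation:
step 0: (let x = (if true then (if false then true else true) else true) in ((let y = 7 in (\z.false)) (2 == 7)))
step 1: [if@0] (let x = (if false then true else true) in ((let y = 7 in (\z.false)) (2 == 7)))
step 2: [if@0] (let x = true in ((let y = 7 in (\z.false)) (2 == 7)))
step 3: [let@root] ((let y = 7 in (\z.false)) (2 == 7))
step 4: [let@0] ((\z.false) (2 == 7))
step 5: [delta@1] ((\z.false) false)
step 6: [beta@root] false

Answer: false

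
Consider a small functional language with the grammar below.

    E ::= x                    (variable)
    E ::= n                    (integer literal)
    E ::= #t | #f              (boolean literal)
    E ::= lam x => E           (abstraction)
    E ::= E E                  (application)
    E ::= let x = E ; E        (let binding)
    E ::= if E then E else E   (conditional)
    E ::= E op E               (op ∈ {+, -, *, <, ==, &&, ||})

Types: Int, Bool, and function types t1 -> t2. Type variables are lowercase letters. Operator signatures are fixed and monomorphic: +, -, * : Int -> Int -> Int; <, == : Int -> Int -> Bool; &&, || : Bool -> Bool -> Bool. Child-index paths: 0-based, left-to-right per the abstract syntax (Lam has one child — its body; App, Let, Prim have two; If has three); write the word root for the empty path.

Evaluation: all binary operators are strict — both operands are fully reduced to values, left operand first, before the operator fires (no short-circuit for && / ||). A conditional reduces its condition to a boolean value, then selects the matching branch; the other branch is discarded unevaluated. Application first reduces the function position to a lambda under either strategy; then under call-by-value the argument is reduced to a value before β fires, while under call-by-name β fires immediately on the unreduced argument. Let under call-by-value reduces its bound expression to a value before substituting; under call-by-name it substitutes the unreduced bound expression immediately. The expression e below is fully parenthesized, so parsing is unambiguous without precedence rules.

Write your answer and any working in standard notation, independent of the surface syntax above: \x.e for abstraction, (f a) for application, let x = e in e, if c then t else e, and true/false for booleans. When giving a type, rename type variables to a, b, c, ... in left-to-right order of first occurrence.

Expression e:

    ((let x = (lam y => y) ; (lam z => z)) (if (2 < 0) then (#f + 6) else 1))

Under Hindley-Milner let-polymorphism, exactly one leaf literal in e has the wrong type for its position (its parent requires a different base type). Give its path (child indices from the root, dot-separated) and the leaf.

Working:
y : a
\y._ : a -> a
let x : forall. a -> a
z : b
\z._ : b -> b
  unify Int ~ Int
  unify Int ~ Int
  unify Bool ~ Bool
  unify Bool ~ Int
  FAIL: mismatch Bool ~ Int

Answer: 1.1.0 : false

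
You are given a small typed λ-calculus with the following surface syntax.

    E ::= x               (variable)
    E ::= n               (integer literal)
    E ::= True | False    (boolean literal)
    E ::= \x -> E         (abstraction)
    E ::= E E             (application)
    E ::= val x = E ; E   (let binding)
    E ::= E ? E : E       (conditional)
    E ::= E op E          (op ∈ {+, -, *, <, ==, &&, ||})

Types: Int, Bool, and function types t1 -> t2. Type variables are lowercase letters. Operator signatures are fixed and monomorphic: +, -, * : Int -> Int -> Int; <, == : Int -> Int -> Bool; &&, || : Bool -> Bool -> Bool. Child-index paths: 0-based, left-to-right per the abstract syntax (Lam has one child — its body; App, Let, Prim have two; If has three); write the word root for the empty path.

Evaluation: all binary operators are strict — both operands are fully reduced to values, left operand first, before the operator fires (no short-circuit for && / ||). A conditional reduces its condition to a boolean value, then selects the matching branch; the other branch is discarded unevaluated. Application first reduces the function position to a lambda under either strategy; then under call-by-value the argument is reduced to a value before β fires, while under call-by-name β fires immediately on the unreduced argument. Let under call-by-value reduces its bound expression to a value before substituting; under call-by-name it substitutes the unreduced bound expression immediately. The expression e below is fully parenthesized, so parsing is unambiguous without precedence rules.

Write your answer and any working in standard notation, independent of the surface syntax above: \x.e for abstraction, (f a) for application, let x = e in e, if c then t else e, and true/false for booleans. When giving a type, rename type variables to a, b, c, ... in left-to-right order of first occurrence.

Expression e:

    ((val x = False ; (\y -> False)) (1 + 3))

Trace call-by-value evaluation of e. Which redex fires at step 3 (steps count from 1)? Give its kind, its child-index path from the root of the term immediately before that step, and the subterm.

Answer: beta at root : ((\y.false) 4)

Working:
step 0: ((let x = false in (\y.false)) (1 + 3))
step 1: [let@0] ((\y.false) (1 + 3))
step 2: [delta@1] ((\y.false) 4)
step 3: [beta@root] false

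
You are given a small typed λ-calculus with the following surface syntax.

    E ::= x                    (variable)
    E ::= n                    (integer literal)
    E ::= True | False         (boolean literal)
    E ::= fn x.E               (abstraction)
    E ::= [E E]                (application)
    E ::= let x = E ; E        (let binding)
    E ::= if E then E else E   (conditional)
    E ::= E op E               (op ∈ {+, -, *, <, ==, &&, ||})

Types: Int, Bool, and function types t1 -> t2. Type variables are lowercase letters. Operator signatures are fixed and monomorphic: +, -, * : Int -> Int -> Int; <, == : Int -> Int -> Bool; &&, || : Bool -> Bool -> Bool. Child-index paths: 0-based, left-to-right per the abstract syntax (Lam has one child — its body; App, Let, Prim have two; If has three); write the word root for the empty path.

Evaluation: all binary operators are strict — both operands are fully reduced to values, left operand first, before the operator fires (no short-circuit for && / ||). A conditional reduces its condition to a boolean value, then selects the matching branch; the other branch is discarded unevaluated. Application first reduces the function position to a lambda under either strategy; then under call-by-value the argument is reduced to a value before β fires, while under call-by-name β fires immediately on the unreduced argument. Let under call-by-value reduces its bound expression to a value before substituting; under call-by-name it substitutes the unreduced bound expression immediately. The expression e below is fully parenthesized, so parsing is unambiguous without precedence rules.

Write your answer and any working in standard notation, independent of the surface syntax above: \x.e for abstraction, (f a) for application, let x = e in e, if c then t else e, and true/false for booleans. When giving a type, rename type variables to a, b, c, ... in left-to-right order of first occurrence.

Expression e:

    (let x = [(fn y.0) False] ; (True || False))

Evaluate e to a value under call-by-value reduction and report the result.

Trace:
step 0: (let x = ((\y.0) false) in (true || false))
step 1: [beta@0] (let x = 0 in (true || false))
step 2: [let@root] (true || false)
step 3: [delta@root] true

Answer: true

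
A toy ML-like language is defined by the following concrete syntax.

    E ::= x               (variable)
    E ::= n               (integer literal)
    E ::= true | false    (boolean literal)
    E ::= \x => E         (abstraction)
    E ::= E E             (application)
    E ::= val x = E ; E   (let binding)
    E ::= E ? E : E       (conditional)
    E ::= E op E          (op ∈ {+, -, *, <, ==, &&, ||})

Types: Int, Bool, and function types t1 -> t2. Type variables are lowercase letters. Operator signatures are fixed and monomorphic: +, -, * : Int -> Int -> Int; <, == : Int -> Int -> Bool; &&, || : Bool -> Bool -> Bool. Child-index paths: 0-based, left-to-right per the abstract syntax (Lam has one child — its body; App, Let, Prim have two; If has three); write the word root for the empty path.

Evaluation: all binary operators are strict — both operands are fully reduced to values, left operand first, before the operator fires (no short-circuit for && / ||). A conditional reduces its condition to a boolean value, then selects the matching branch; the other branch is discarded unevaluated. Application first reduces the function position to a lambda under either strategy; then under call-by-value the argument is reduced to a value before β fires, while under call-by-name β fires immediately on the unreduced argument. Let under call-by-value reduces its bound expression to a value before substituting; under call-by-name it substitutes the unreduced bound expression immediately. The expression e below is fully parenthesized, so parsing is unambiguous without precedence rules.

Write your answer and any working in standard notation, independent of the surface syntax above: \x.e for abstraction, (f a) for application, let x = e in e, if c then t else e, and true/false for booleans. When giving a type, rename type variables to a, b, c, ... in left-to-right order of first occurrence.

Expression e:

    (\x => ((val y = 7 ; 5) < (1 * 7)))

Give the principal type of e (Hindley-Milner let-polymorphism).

Answer: a -> Bool

Derivation:
let y : Int
  unify Int ~ Int
  unify Int ~ Int
  unify Int ~ Int
  unify Int ~ Int
\x._ : a -> Bool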